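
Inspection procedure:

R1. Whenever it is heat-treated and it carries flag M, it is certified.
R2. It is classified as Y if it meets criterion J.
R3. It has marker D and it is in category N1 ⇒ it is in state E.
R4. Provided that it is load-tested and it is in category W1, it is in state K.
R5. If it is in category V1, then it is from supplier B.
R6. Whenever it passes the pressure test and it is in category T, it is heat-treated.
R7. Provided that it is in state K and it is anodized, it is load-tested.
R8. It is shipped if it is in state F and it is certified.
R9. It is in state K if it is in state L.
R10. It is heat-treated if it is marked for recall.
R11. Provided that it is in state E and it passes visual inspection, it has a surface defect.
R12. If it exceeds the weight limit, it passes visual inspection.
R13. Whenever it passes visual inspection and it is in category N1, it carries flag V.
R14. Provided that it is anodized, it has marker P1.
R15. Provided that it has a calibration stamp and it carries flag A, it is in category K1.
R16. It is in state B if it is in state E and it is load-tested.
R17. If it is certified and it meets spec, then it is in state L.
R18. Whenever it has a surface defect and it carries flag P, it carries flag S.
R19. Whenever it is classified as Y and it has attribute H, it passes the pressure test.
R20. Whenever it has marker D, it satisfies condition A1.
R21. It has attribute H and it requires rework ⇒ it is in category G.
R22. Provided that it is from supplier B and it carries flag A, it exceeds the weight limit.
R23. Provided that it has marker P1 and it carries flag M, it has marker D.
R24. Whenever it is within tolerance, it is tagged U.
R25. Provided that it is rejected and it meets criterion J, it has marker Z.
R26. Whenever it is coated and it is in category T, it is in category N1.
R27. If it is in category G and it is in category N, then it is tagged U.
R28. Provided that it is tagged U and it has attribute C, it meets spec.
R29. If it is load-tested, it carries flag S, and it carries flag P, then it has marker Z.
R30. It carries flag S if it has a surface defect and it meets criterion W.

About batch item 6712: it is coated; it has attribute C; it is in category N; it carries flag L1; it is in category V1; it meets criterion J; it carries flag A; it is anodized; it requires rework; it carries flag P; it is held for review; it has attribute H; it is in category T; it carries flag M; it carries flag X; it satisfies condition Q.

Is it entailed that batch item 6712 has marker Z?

By R2 (it meets criterion J): it is classified as Y.
By R5 (it is in category V1): it is from supplier B.
By R14 (it is anodized): it has marker P1.
By R19 (it is classified as Y, it has attribute H): it passes the pressure test.
By R21 (it has attribute H, it requires rework): it is in category G.
By R22 (it is from supplier B, it carries flag A): it exceeds the weight limit.
By R23 (it has marker P1, it carries flag M): it has marker D.
By R26 (it is coated, it is in category T): it is in category N1.
By R27 (it is in category G, it is in category N): it is tagged U.
By R28 (it is tagged U, it has attribute C): it meets spec.
By R3 (it has marker D, it is in category N1): it is in state E.
By R6 (it passes the pressure test, it is in category T): it is heat-treated.
By R12 (it exceeds the weight limit): it passes visual inspection.
By R1 (it is heat-treated, it carries flag M): it is certified.
By R11 (it is in state E, it passes visual inspection): it has a surface defect.
By R17 (it is certified, it meets spec): it is in state L.
By R18 (it has a surface defect, it carries flag P): it carries flag S.
By R9 (it is in state L): it is in state K.
By R7 (it is in state K, it is anodized): it is load-tested.
By R29 (it is load-tested, it carries flag S, it carries flag P): it has marker Z.

Yes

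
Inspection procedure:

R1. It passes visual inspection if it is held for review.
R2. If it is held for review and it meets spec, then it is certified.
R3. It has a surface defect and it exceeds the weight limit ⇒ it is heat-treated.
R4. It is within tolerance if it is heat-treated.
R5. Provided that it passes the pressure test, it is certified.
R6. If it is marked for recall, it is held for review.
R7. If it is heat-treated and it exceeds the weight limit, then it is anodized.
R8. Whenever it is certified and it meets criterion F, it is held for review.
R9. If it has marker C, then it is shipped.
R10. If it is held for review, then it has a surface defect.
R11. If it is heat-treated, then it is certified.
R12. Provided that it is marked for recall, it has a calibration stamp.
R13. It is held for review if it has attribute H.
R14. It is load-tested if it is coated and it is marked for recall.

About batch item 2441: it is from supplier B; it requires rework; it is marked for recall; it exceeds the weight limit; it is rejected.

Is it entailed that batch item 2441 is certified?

By R6 (it is marked for recall): it is held for review.
By R10 (it is held for review): it has a surface defect.
By R3 (it has a surface defect, it exceeds the weight limit): it is heat-treated.
By R11 (it is heat-treated): it is certified.

Yes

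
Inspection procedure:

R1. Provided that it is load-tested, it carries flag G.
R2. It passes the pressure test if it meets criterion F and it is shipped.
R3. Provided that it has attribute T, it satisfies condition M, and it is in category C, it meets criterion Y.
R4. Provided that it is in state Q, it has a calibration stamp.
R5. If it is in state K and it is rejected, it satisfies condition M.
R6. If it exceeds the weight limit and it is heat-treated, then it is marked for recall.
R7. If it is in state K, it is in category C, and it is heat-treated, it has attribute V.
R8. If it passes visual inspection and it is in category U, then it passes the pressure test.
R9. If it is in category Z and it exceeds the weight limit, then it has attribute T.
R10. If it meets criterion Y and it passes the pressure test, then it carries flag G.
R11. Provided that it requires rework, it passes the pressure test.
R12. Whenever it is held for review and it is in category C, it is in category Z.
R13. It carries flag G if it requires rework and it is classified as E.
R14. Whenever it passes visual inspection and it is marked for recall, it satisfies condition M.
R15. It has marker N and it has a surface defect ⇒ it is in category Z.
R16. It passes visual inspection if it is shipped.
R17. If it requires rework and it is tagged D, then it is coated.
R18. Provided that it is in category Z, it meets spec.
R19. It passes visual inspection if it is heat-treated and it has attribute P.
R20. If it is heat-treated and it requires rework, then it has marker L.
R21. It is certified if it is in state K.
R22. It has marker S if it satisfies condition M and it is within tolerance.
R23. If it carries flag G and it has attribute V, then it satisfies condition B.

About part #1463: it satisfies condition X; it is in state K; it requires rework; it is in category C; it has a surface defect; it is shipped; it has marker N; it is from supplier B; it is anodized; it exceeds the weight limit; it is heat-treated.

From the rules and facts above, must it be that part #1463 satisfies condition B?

Yes

By R6 (it exceeds the weight limit, it is heat-treated): it is marked for recall.
By R7 (it is in state K, it is in category C, it is heat-treated): it has attribute V.
By R11 (it requires rework): it passes the pressure test.
By R15 (it has marker N, it has a surface defect): it is in category Z.
By R16 (it is shipped): it passes visual inspection.
By R9 (it is in category Z, it exceeds the weight limit): it has attribute T.
By R14 (it passes visual inspection, it is marked for recall): it satisfies condition M.
By R3 (it has attribute T, it satisfies condition M, it is in category C): it meets criterion Y.
By R10 (it meets criterion Y, it passes the pressure test): it carries flag G.
By R23 (it carries flag G, it has attribute V): it satisfies condition B.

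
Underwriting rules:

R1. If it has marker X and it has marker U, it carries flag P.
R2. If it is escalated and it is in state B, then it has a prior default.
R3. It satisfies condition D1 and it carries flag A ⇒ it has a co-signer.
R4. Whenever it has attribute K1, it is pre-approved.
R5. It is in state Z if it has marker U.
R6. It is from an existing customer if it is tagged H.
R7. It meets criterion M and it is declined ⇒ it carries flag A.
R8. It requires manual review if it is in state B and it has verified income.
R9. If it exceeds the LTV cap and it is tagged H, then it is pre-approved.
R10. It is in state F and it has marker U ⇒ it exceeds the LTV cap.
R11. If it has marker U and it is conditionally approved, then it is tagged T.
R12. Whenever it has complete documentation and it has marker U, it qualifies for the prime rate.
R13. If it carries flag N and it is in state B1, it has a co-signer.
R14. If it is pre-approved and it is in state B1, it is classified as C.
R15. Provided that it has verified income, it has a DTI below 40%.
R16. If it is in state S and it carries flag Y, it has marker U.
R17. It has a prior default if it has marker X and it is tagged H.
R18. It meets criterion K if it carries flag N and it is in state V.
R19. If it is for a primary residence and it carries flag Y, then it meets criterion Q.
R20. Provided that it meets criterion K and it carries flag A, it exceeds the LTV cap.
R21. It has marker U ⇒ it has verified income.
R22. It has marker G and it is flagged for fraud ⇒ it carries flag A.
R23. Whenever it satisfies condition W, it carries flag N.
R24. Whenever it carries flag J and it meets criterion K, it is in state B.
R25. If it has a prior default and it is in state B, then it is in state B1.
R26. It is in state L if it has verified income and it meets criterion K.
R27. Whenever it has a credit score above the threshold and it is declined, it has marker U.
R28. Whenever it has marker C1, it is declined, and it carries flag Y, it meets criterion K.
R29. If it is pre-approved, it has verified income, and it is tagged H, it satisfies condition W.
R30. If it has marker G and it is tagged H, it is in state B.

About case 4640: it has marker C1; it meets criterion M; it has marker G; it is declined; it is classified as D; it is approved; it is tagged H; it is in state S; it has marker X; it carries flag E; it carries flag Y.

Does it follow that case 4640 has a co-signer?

Yes

By R7 (it meets criterion M, it is declined): it carries flag A.
By R16 (it is in state S, it carries flag Y): it has marker U.
By R17 (it has marker X, it is tagged H): it has a prior default.
By R21 (it has marker U): it has verified income.
By R28 (it has marker C1, it is declined, it carries flag Y): it meets criterion K.
By R30 (it has marker G, it is tagged H): it is in state B.
By R20 (it meets criterion K, it carries flag A): it exceeds the LTV cap.
By R25 (it has a prior default, it is in state B): it is in state B1.
By R9 (it exceeds the LTV cap, it is tagged H): it is pre-approved.
By R29 (it is pre-approved, it has verified income, it is tagged H): it satisfies condition W.
By R23 (it satisfies condition W): it carries flag N.
By R13 (it carries flag N, it is in state B1): it has a co-signer.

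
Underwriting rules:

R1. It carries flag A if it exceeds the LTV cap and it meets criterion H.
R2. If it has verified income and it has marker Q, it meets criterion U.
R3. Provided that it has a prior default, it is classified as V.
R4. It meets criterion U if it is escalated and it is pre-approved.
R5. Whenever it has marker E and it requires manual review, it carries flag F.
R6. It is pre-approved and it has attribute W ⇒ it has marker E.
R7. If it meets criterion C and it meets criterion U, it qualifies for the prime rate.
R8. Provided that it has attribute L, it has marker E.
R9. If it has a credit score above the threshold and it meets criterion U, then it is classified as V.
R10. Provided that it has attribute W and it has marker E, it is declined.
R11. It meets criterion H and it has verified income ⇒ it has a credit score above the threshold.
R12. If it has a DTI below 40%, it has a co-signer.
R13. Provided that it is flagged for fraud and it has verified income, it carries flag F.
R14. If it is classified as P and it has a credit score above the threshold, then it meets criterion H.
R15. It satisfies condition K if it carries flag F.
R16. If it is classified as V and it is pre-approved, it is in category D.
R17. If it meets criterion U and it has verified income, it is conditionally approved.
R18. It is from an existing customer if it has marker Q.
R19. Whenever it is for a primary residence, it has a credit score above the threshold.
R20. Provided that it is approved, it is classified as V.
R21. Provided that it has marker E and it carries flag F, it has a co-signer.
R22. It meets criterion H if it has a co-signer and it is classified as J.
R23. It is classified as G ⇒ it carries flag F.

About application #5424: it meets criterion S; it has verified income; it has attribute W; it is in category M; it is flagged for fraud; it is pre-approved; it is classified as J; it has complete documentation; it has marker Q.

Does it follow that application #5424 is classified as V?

By R2 (it has verified income, it has marker Q): it meets criterion U.
By R6 (it is pre-approved, it has attribute W): it has marker E.
By R13 (it is flagged for fraud, it has verified income): it carries flag F.
By R21 (it has marker E, it carries flag F): it has a co-signer.
By R22 (it has a co-signer, it is classified as J): it meets criterion H.
By R11 (it meets criterion H, it has verified income): it has a credit score above the threshold.
By R9 (it has a credit score above the threshold, it meets criterion U): it is classified as V.

Yes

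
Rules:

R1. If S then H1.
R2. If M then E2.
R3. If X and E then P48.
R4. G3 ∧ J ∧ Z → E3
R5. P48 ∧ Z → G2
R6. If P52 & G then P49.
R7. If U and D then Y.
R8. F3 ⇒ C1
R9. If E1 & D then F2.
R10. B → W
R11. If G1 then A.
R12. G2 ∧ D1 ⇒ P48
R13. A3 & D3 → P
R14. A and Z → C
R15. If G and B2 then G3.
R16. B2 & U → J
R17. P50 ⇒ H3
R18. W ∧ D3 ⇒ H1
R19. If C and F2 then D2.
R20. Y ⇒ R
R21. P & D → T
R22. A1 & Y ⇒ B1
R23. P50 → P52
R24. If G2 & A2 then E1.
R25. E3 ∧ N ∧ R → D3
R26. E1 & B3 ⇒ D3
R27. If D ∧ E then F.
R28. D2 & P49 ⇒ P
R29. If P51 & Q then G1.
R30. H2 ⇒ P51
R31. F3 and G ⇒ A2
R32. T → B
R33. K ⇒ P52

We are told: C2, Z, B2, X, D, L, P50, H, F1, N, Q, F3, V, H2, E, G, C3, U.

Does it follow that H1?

P48  (by R3: X, E)
G2  (by R5: P48, Z)
Y  (by R7: U, D)
G3  (by R15: G, B2)
J  (by R16: B2, U)
R  (by R20: Y)
P52  (by R23: P50)
P51  (by R30: H2)
A2  (by R31: F3, G)
E3  (by R4: G3, J, Z)
P49  (by R6: P52, G)
E1  (by R24: G2, A2)
D3  (by R25: E3, N, R)
G1  (by R29: P51, Q)
F2  (by R9: E1, D)
A  (by R11: G1)
C  (by R14: A, Z)
D2  (by R19: C, F2)
P  (by R28: D2, P49)
T  (by R21: P, D)
B  (by R32: T)
W  (by R10: B)
H1  (by R18: W, D3)

Yes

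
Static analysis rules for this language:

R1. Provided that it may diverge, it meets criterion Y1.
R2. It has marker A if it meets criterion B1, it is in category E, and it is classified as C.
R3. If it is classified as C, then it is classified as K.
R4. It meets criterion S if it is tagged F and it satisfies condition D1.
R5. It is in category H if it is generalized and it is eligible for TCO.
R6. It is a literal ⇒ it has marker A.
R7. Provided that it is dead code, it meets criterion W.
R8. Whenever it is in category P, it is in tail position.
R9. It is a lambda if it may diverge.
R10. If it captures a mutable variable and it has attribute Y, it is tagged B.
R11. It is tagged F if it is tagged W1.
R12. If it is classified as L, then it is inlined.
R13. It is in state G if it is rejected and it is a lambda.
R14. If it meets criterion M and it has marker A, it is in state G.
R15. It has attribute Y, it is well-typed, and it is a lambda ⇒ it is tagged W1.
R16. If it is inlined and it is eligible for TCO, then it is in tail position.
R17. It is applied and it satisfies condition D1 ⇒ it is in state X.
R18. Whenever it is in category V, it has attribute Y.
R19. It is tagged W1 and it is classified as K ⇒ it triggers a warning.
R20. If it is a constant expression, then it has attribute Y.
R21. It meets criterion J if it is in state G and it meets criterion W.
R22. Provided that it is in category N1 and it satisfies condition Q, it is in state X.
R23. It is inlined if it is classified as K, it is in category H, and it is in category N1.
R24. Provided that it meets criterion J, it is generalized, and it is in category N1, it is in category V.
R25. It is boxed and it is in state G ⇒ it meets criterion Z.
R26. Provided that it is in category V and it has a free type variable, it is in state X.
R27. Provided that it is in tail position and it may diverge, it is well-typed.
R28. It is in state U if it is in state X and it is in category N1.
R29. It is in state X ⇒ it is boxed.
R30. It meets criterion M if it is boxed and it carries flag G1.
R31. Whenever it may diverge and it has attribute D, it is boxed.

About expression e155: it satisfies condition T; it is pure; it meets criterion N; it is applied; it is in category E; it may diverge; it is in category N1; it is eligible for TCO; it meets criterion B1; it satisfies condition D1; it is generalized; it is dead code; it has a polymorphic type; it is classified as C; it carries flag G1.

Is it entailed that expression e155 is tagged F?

By R2 (it meets criterion B1, it is in category E, it is classified as C): it has marker A.
By R3 (it is classified as C): it is classified as K.
By R5 (it is generalized, it is eligible for TCO): it is in category H.
By R7 (it is dead code): it meets criterion W.
By R9 (it may diverge): it is a lambda.
By R17 (it is applied, it satisfies condition D1): it is in state X.
By R23 (it is classified as K, it is in category H, it is in category N1): it is inlined.
By R29 (it is in state X): it is boxed.
By R30 (it is boxed, it carries flag G1): it meets criterion M.
By R14 (it meets criterion M, it has marker A): it is in state G.
By R16 (it is inlined, it is eligible for TCO): it is in tail position.
By R21 (it is in state G, it meets criterion W): it meets criterion J.
By R24 (it meets criterion J, it is generalized, it is in category N1): it is in category V.
By R27 (it is in tail position, it may diverge): it is well-typed.
By R18 (it is in category V): it has attribute Y.
By R15 (it has attribute Y, it is well-typed, it is a lambda): it is tagged W1.
By R11 (it is tagged W1): it is tagged F.

Yes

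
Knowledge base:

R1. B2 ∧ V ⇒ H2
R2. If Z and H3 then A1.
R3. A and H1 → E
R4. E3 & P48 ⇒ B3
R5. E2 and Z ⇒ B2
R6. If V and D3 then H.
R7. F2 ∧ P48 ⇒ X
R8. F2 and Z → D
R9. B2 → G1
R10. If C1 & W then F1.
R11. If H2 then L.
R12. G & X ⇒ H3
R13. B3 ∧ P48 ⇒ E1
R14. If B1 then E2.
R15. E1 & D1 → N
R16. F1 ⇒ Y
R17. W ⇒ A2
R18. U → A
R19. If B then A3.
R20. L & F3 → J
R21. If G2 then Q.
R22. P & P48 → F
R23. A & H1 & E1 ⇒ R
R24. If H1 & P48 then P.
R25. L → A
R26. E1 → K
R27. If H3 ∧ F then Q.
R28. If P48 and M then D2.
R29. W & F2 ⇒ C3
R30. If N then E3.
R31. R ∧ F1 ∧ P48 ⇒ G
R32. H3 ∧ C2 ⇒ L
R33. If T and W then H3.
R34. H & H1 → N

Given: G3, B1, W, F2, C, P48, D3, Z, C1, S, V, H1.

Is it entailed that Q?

Yes

H  (by R6: V, D3)
X  (by R7: F2, P48)
F1  (by R10: C1, W)
E2  (by R14: B1)
P  (by R24: H1, P48)
N  (by R34: H, H1)
B2  (by R5: E2, Z)
F  (by R22: P, P48)
E3  (by R30: N)
H2  (by R1: B2, V)
B3  (by R4: E3, P48)
L  (by R11: H2)
E1  (by R13: B3, P48)
A  (by R25: L)
R  (by R23: A, H1, E1)
G  (by R31: R, F1, P48)
H3  (by R12: G, X)
Q  (by R27: H3, F)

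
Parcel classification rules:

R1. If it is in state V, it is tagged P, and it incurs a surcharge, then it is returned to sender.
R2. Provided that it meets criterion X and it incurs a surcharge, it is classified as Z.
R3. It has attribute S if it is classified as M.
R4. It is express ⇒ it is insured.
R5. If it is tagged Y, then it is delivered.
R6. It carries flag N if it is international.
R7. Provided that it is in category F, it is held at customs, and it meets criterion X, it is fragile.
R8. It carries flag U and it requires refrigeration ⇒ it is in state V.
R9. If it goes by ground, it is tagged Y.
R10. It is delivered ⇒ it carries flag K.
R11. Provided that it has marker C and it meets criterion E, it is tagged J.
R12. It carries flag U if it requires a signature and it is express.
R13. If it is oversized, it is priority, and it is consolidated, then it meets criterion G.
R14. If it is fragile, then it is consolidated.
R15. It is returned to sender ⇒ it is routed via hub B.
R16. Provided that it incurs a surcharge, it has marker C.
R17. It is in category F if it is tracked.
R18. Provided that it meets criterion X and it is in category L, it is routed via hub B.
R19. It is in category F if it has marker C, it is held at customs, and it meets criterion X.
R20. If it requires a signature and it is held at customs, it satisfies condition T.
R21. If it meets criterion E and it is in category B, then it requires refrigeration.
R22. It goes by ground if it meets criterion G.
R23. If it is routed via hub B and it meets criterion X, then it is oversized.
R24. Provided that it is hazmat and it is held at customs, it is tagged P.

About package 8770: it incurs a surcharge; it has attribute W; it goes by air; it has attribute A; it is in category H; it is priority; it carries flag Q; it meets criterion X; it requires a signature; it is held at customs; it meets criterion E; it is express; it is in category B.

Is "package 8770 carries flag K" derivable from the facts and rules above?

No

Forward chaining from the given facts derives: is classified as Z, is insured, carries flag U, has marker C, is in category F, satisfies condition T, requires refrigeration, is fragile, is in state V, is tagged J, is consolidated.
The only rule concluding "it carries flag K" is R10, which needs "it is delivered"; that is never established.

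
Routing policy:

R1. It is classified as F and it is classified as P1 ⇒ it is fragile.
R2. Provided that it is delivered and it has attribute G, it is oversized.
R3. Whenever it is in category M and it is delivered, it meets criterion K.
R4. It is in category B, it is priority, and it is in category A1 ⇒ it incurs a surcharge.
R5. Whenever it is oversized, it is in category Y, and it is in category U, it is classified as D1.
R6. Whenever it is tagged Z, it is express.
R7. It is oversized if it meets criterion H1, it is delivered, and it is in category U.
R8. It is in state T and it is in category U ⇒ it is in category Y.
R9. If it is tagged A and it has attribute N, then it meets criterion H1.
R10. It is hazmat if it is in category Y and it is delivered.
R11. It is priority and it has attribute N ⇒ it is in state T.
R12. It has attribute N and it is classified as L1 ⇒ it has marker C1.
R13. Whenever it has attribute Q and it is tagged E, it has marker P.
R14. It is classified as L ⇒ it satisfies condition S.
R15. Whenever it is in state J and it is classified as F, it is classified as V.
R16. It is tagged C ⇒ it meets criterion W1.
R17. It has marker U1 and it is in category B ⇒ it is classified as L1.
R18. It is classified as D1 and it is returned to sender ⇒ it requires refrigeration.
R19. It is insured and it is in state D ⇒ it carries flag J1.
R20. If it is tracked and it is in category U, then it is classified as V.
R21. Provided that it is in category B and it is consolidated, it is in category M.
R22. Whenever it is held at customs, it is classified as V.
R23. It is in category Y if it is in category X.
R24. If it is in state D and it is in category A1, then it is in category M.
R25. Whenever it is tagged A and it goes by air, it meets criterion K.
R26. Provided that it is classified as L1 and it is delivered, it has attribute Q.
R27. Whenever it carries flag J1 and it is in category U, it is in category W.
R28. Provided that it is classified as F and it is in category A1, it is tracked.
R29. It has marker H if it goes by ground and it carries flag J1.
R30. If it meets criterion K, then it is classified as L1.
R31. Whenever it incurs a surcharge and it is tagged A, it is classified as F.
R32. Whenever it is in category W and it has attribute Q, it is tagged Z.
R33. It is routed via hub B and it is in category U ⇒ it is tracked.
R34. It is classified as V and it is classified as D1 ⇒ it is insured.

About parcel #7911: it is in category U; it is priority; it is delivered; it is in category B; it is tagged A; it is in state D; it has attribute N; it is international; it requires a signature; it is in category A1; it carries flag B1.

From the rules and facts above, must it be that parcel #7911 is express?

Yes

By R4 (it is in category B, it is priority, it is in category A1): it incurs a surcharge.
By R9 (it is tagged A, it has attribute N): it meets criterion H1.
By R11 (it is priority, it has attribute N): it is in state T.
By R24 (it is in state D, it is in category A1): it is in category M.
By R31 (it incurs a surcharge, it is tagged A): it is classified as F.
By R3 (it is in category M, it is delivered): it meets criterion K.
By R7 (it meets criterion H1, it is delivered, it is in category U): it is oversized.
By R8 (it is in state T, it is in category U): it is in category Y.
By R28 (it is classified as F, it is in category A1): it is tracked.
By R30 (it meets criterion K): it is classified as L1.
By R5 (it is oversized, it is in category Y, it is in category U): it is classified as D1.
By R20 (it is tracked, it is in category U): it is classified as V.
By R26 (it is classified as L1, it is delivered): it has attribute Q.
By R34 (it is classified as V, it is classified as D1): it is insured.
By R19 (it is insured, it is in state D): it carries flag J1.
By R27 (it carries flag J1, it is in category U): it is in category W.
By R32 (it is in category W, it has attribute Q): it is tagged Z.
By R6 (it is tagged Z): it is express.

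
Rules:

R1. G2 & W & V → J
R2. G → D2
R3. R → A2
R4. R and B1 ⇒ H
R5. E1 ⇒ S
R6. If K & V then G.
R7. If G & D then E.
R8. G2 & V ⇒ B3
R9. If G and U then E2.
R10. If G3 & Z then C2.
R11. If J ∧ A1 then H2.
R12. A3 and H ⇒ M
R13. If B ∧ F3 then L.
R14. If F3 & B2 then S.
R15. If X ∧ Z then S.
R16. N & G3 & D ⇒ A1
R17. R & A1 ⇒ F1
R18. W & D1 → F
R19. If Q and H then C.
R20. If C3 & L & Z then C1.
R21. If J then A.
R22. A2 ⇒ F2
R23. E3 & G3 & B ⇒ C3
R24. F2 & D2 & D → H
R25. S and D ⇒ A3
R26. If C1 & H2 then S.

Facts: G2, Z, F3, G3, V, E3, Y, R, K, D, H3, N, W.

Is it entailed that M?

Forward chaining from the given facts derives: J, A2, G, E, B3, C2, A1, F1, A, F2, D2, H2, H.
The only rule concluding M is R12, which needs A3; that is never established.

No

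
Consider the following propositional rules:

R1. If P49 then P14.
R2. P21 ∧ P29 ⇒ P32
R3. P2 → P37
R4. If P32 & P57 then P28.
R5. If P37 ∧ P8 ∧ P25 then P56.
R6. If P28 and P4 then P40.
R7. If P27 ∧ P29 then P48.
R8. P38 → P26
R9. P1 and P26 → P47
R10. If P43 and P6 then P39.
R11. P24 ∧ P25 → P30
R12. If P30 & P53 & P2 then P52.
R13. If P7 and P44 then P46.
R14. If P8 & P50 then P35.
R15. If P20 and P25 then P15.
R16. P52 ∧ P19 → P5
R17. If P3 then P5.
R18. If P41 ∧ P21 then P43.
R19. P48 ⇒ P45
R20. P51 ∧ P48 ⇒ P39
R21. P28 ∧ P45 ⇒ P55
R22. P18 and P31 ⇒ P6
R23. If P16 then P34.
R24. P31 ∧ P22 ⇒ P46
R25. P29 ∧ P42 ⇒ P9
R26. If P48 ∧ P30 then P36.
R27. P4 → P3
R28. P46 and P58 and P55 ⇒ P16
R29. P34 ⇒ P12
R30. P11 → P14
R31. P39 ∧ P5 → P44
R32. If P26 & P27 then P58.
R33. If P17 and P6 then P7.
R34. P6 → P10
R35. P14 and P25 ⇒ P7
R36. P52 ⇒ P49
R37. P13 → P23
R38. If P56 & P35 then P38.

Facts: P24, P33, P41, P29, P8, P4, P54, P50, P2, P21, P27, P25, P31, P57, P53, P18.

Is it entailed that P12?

Yes

P32  (by R2: P21, P29)
P37  (by R3: P2)
P28  (by R4: P32, P57)
P56  (by R5: P37, P8, P25)
P48  (by R7: P27, P29)
P30  (by R11: P24, P25)
P52  (by R12: P30, P53, P2)
P35  (by R14: P8, P50)
P43  (by R18: P41, P21)
P45  (by R19: P48)
P55  (by R21: P28, P45)
P6  (by R22: P18, P31)
P3  (by R27: P4)
P49  (by R36: P52)
P38  (by R38: P56, P35)
P14  (by R1: P49)
P26  (by R8: P38)
P39  (by R10: P43, P6)
P5  (by R17: P3)
P44  (by R31: P39, P5)
P58  (by R32: P26, P27)
P7  (by R35: P14, P25)
P46  (by R13: P7, P44)
P16  (by R28: P46, P58, P55)
P34  (by R23: P16)
P12  (by R29: P34)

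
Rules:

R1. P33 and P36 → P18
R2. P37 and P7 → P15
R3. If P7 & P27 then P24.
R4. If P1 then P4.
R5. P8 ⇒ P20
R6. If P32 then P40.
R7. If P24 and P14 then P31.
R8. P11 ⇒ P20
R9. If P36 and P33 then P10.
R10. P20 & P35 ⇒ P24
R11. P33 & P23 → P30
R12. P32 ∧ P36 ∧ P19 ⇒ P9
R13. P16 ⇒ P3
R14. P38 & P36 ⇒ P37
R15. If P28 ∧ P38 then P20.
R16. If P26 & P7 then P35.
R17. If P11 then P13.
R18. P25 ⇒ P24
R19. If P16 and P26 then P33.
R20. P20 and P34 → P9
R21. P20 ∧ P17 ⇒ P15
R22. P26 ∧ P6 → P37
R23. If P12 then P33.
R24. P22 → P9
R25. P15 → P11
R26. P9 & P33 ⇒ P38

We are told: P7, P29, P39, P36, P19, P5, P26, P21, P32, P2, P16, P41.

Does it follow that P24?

P9  (by R12: P32, P36, P19)
P35  (by R16: P26, P7)
P33  (by R19: P16, P26)
P38  (by R26: P9, P33)
P37  (by R14: P38, P36)
P15  (by R2: P37, P7)
P11  (by R25: P15)
P20  (by R8: P11)
P24  (by R10: P20, P35)

Yes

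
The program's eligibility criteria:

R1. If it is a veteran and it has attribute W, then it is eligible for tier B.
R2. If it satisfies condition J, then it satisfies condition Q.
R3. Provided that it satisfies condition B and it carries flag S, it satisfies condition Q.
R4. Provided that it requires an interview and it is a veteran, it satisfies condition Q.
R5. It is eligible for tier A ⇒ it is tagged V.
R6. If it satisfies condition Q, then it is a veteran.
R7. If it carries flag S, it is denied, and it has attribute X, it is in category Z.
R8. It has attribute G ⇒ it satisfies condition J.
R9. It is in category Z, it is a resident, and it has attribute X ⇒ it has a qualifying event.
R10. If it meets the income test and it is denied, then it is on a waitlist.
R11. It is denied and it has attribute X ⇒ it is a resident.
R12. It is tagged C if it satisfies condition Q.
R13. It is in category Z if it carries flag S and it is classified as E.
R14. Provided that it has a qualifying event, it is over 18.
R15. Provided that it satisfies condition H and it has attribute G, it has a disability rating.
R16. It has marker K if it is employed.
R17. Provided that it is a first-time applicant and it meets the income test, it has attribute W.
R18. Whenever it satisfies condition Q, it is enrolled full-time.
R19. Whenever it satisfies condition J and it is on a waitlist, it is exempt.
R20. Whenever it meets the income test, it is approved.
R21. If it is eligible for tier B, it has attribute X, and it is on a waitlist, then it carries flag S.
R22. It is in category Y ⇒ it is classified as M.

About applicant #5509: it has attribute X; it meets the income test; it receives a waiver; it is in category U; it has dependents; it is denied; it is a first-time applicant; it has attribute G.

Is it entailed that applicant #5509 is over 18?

By R8 (it has attribute G): it satisfies condition J.
By R10 (it meets the income test, it is denied): it is on a waitlist.
By R11 (it is denied, it has attribute X): it is a resident.
By R17 (it is a first-time applicant, it meets the income test): it has attribute W.
By R2 (it satisfies condition J): it satisfies condition Q.
By R6 (it satisfies condition Q): it is a veteran.
By R1 (it is a veteran, it has attribute W): it is eligible for tier B.
By R21 (it is eligible for tier B, it has attribute X, it is on a waitlist): it carries flag S.
By R7 (it carries flag S, it is denied, it has attribute X): it is in category Z.
By R9 (it is in category Z, it is a resident, it has attribute X): it has a qualifying event.
By R14 (it has a qualifying event): it is over 18.

Yes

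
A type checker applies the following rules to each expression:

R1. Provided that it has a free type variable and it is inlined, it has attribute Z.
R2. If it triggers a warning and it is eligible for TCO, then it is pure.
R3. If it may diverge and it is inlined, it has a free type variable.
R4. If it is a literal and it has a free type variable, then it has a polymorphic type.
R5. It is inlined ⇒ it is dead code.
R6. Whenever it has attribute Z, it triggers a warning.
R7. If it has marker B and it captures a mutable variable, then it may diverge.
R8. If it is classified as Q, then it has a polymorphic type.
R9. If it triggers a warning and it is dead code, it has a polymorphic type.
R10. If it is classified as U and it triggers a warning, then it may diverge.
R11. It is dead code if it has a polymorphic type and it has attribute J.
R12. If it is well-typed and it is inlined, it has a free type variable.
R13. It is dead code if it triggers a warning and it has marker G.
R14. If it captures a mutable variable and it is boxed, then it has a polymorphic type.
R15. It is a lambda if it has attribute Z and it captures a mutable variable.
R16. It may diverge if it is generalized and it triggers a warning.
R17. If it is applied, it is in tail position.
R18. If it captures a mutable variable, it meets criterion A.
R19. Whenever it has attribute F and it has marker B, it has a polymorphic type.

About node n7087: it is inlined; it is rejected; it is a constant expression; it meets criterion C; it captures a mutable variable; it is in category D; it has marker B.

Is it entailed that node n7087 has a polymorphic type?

By R5 (it is inlined): it is dead code.
By R7 (it has marker B, it captures a mutable variable): it may diverge.
By R3 (it may diverge, it is inlined): it has a free type variable.
By R1 (it has a free type variable, it is inlined): it has attribute Z.
By R6 (it has attribute Z): it triggers a warning.
By R9 (it triggers a warning, it is dead code): it has a polymorphic type.

Yes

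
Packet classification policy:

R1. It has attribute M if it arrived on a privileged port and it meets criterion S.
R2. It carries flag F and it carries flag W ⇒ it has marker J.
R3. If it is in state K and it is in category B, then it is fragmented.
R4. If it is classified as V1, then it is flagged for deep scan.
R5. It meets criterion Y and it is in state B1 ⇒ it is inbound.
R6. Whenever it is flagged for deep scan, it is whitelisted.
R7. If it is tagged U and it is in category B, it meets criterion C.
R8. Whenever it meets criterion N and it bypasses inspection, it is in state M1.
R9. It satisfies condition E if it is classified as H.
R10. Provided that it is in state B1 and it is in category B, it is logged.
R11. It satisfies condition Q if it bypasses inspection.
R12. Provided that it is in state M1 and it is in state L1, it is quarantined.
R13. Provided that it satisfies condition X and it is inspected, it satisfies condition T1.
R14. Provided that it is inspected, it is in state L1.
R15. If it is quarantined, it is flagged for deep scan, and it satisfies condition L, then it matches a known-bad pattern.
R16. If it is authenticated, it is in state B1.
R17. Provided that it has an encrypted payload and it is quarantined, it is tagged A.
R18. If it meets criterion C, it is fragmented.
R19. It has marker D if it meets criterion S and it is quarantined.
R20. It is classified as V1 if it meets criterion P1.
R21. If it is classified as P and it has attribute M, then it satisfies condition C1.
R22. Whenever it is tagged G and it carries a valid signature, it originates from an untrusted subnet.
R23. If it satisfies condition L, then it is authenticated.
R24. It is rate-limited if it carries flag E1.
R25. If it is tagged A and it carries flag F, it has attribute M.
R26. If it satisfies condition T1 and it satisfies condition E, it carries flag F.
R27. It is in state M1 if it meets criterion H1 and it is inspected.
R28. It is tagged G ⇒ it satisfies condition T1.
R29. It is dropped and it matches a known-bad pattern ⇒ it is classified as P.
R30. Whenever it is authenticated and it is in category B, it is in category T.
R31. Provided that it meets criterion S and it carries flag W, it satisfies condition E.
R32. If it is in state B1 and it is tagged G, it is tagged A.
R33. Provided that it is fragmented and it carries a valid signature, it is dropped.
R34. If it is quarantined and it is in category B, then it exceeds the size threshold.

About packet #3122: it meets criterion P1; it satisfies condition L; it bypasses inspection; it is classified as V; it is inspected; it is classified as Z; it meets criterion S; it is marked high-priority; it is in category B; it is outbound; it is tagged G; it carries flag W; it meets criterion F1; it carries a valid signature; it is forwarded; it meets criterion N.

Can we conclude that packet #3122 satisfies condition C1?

Forward chaining from the given facts derives: is in state M1, satisfies condition Q, is in state L1, is classified as V1, originates from an untrusted subnet, is authenticated, satisfies condition T1, is in category T, satisfies condition E, is flagged for deep scan, is whitelisted, is quarantined, matches a known-bad pattern, is in state B1, has marker D, carries flag F, is tagged A, exceeds the size threshold, has marker J, is logged, has attribute M.
The only rule concluding "it satisfies condition C1" is R21, which needs "it is classified as P"; that is never established.

No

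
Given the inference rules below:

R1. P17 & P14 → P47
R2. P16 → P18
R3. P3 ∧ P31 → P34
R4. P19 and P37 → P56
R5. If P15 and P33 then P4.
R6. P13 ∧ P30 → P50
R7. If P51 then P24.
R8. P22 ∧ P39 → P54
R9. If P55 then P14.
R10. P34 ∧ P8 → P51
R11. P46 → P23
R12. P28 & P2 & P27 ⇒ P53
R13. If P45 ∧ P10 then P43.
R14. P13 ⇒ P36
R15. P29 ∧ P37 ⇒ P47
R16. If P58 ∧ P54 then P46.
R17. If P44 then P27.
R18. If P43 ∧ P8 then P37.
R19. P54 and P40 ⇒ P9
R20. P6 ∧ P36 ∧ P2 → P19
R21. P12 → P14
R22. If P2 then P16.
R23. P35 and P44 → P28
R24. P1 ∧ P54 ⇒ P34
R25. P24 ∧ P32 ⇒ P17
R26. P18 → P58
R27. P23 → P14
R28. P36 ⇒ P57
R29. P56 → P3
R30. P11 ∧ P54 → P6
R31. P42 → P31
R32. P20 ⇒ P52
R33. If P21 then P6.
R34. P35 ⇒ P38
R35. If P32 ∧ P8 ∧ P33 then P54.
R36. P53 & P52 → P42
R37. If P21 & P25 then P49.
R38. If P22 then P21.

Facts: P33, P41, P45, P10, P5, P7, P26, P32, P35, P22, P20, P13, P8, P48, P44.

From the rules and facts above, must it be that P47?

No

Forward chaining from the given facts derives: P43, P36, P27, P37, P28, P57, P52, P38, P54, P21, P6.
Rules concluding P47: R1 needs P17; R15 needs P29 — none of these are established.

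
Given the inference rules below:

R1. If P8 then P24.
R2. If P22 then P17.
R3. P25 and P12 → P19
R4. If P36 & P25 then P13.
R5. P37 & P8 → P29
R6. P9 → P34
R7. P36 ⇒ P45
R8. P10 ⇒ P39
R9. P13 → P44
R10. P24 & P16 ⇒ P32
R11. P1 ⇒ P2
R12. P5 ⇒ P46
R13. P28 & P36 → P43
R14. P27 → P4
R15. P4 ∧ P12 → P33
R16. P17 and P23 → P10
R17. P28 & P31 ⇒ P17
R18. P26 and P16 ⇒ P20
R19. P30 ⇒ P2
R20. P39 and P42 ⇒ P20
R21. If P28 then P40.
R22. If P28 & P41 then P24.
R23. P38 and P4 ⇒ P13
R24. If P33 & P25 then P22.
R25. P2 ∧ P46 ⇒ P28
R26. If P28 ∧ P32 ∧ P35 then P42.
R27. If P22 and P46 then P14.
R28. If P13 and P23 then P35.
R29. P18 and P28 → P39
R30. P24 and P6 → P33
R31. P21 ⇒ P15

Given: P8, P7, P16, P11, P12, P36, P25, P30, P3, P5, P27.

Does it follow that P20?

No

Forward chaining from the given facts derives: P24, P19, P13, P45, P44, P32, P46, P4, P33, P2, P22, P28, P14, P17, P43, P40.
Rules concluding P20: R18 needs P26; R20 needs P39 — none of these are established.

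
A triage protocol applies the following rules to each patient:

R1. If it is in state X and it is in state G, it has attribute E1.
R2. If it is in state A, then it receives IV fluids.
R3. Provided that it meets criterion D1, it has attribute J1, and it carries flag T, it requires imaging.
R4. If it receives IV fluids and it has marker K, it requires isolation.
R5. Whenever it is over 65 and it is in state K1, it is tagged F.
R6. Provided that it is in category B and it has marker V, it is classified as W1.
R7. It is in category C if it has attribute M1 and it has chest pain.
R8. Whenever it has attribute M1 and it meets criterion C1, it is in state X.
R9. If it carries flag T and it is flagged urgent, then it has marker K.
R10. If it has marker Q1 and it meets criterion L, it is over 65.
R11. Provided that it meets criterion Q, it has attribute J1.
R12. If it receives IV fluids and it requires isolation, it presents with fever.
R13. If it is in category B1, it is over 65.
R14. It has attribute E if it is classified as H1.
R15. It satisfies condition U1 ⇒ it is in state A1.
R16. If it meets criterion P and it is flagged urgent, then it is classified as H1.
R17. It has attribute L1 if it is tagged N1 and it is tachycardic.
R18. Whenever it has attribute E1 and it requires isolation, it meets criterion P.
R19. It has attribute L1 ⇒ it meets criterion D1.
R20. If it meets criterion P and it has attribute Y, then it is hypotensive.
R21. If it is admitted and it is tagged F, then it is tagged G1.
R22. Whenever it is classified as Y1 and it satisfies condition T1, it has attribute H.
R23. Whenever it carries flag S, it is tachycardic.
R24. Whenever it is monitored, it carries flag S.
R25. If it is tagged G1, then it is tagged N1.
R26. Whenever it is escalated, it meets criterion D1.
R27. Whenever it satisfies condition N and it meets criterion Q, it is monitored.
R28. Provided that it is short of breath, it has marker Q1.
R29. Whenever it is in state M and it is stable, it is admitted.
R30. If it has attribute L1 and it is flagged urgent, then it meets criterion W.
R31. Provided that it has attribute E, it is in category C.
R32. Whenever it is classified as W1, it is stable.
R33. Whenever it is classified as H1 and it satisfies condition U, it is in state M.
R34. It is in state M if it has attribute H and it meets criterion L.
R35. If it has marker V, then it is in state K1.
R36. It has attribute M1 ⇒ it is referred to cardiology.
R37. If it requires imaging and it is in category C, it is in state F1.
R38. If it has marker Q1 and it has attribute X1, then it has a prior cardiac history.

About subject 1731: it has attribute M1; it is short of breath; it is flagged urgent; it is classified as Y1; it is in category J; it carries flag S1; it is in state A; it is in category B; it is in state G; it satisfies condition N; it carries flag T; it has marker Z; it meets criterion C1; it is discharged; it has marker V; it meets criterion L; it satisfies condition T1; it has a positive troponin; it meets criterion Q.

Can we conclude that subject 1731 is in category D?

Forward chaining from the given facts derives: receives IV fluids, is classified as W1, is in state X, has marker K, has attribute J1, has attribute H, is monitored, has marker Q1, is stable, is in state M, is in state K1, is referred to cardiology, has attribute E1, requires isolation, is over 65, presents with fever, meets criterion P, carries flag S, is admitted, is tagged F, is classified as H1, is tagged G1, is tachycardic, is tagged N1, has attribute E, has attribute L1, meets criterion D1, meets criterion W, is in category C, requires imaging, is in state F1.
No rule has "it is in category D" as its conclusion, and it is not among the given facts.

No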